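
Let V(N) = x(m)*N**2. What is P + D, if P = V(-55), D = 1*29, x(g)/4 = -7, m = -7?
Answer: -84671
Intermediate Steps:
x(g) = -28 (x(g) = 4*(-7) = -28)
V(N) = -28*N**2
D = 29
P = -84700 (P = -28*(-55)**2 = -28*3025 = -84700)
P + D = -84700 + 29 = -84671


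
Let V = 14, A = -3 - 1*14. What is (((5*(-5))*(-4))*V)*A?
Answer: -23800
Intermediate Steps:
A = -17 (A = -3 - 14 = -17)
(((5*(-5))*(-4))*V)*A = (((5*(-5))*(-4))*14)*(-17) = (-25*(-4)*14)*(-17) = (100*14)*(-17) = 1400*(-17) = -23800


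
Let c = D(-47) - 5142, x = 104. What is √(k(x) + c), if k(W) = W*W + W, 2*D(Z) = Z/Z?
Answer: √23114/2 ≈ 76.016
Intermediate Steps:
D(Z) = ½ (D(Z) = (Z/Z)/2 = (½)*1 = ½)
k(W) = W + W² (k(W) = W² + W = W + W²)
c = -10283/2 (c = ½ - 5142 = -10283/2 ≈ -5141.5)
√(k(x) + c) = √(104*(1 + 104) - 10283/2) = √(104*105 - 10283/2) = √(10920 - 10283/2) = √(11557/2) = √23114/2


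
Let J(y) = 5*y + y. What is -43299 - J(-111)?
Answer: -42633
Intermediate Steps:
J(y) = 6*y
-43299 - J(-111) = -43299 - 6*(-111) = -43299 - 1*(-666) = -43299 + 666 = -42633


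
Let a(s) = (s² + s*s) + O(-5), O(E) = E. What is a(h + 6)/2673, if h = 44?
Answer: 185/99 ≈ 1.8687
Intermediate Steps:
a(s) = -5 + 2*s² (a(s) = (s² + s*s) - 5 = (s² + s²) - 5 = 2*s² - 5 = -5 + 2*s²)
a(h + 6)/2673 = (-5 + 2*(44 + 6)²)/2673 = (-5 + 2*50²)*(1/2673) = (-5 + 2*2500)*(1/2673) = (-5 + 5000)*(1/2673) = 4995*(1/2673) = 185/99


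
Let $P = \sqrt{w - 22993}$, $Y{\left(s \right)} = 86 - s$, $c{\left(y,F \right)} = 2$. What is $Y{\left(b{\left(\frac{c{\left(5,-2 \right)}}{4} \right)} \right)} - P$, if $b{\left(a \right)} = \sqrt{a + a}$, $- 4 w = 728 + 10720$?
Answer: $85 - i \sqrt{25855} \approx 85.0 - 160.79 i$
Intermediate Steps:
$w = -2862$ ($w = - \frac{728 + 10720}{4} = \left(- \frac{1}{4}\right) 11448 = -2862$)
$b{\left(a \right)} = \sqrt{2} \sqrt{a}$ ($b{\left(a \right)} = \sqrt{2 a} = \sqrt{2} \sqrt{a}$)
$P = i \sqrt{25855}$ ($P = \sqrt{-2862 - 22993} = \sqrt{-25855} = i \sqrt{25855} \approx 160.79 i$)
$Y{\left(b{\left(\frac{c{\left(5,-2 \right)}}{4} \right)} \right)} - P = \left(86 - \sqrt{2} \sqrt{\frac{2}{4}}\right) - i \sqrt{25855} = \left(86 - \sqrt{2} \sqrt{2 \cdot \frac{1}{4}}\right) - i \sqrt{25855} = \left(86 - \frac{\sqrt{2}}{\sqrt{2}}\right) - i \sqrt{25855} = \left(86 - \sqrt{2} \frac{\sqrt{2}}{2}\right) - i \sqrt{25855} = \left(86 - 1\right) - i \sqrt{25855} = 85 - i \sqrt{25855}$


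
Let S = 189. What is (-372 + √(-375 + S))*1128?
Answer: -419616 + 1128*I*√186 ≈ -4.1962e+5 + 15384.0*I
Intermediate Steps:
(-372 + √(-375 + S))*1128 = (-372 + √(-375 + 189))*1128 = (-372 + √(-186))*1128 = (-372 + I*√186)*1128 = -419616 + 1128*I*√186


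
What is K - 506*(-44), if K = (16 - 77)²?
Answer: 25985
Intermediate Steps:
K = 3721 (K = (-61)² = 3721)
K - 506*(-44) = 3721 - 506*(-44) = 3721 + 22264 = 25985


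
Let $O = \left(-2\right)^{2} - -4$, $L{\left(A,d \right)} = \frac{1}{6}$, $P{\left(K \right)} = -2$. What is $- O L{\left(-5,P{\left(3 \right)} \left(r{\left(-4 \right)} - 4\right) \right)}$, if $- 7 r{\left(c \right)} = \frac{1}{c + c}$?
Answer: $- \frac{4}{3} \approx -1.3333$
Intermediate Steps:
$r{\left(c \right)} = - \frac{1}{14 c}$ ($r{\left(c \right)} = - \frac{1}{7 \left(c + c\right)} = - \frac{1}{7 \cdot 2 c} = - \frac{\frac{1}{2} \frac{1}{c}}{7} = - \frac{1}{14 c}$)
$L{\left(A,d \right)} = \frac{1}{6}$
$O = 8$ ($O = 4 + 4 = 8$)
$- O L{\left(-5,P{\left(3 \right)} \left(r{\left(-4 \right)} - 4\right) \right)} = - \frac{8}{6} = \left(-1\right) \frac{4}{3} = - \frac{4}{3}$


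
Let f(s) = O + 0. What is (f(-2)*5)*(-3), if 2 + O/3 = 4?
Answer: -90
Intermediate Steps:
O = 6 (O = -6 + 3*4 = -6 + 12 = 6)
f(s) = 6 (f(s) = 6 + 0 = 6)
(f(-2)*5)*(-3) = (6*5)*(-3) = 30*(-3) = -90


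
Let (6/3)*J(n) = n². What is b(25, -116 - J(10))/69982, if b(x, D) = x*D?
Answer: -2075/34991 ≈ -0.059301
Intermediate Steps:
J(n) = n²/2
b(x, D) = D*x
b(25, -116 - J(10))/69982 = ((-116 - 10²/2)*25)/69982 = ((-116 - 100/2)*25)*(1/69982) = ((-116 - 1*50)*25)*(1/69982) = ((-116 - 50)*25)*(1/69982) = -166*25*(1/69982) = -4150*1/69982 = -2075/34991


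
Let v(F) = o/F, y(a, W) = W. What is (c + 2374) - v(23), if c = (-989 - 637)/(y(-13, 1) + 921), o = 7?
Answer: 25149596/10603 ≈ 2371.9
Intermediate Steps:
c = -813/461 (c = (-989 - 637)/(1 + 921) = -1626/922 = -1626*1/922 = -813/461 ≈ -1.7636)
v(F) = 7/F
(c + 2374) - v(23) = (-813/461 + 2374) - 7/23 = 1093601/461 - 7/23 = 25149596/10603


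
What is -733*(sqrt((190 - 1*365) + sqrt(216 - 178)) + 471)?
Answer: -345243 - 733*I*sqrt(175 - sqrt(38)) ≈ -3.4524e+5 - 9524.4*I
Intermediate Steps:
-733*(sqrt((190 - 1*365) + sqrt(216 - 178)) + 471) = -733*(sqrt((190 - 365) + sqrt(38)) + 471) = -733*(sqrt(-175 + sqrt(38)) + 471) = -733*(471 + sqrt(-175 + sqrt(38))) = -345243 - 733*sqrt(-175 + sqrt(38))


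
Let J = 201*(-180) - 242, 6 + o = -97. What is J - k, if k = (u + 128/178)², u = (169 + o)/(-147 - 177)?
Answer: -841268233921/23097636 ≈ -36422.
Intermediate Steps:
o = -103 (o = -6 - 97 = -103)
u = -11/54 (u = (169 - 103)/(-147 - 177) = 66/(-324) = 66*(-1/324) = -11/54 ≈ -0.20370)
J = -36422 (J = -36180 - 242 = -36422)
k = 6135529/23097636 (k = (-11/54 + 128/178)² = (-11/54 + 128*(1/178))² = (-11/54 + 64/89)² = (2477/4806)² = 6135529/23097636 ≈ 0.26563)
J - k = -36422 - 1*6135529/23097636 = -36422 - 6135529/23097636 = -841268233921/23097636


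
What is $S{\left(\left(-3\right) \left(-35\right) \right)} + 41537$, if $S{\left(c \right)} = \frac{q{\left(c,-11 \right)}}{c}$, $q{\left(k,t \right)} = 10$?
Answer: $\frac{872279}{21} \approx 41537.0$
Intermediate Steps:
$S{\left(c \right)} = \frac{10}{c}$
$S{\left(\left(-3\right) \left(-35\right) \right)} + 41537 = \frac{10}{\left(-3\right) \left(-35\right)} + 41537 = \frac{10}{105} + 41537 = 10 \cdot \frac{1}{105} + 41537 = \frac{2}{21} + 41537 = \frac{872279}{21}$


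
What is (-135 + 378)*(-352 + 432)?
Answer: 19440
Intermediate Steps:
(-135 + 378)*(-352 + 432) = 243*80 = 19440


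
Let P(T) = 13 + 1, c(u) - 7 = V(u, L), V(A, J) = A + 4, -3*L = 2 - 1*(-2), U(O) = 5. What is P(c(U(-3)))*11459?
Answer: 160426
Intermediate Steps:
L = -4/3 (L = -(2 - 1*(-2))/3 = -(2 + 2)/3 = -⅓*4 = -4/3 ≈ -1.3333)
V(A, J) = 4 + A
c(u) = 11 + u (c(u) = 7 + (4 + u) = 11 + u)
P(T) = 14
P(c(U(-3)))*11459 = 14*11459 = 160426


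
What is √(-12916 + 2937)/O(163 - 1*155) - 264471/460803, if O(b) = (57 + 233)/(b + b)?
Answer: -88157/153601 + 8*I*√9979/145 ≈ -0.57394 + 5.5114*I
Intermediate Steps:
O(b) = 145/b (O(b) = 290/((2*b)) = 290*(1/(2*b)) = 145/b)
√(-12916 + 2937)/O(163 - 1*155) - 264471/460803 = √(-12916 + 2937)/((145/(163 - 1*155))) - 264471/460803 = √(-9979)/((145/(163 - 155))) - 264471*1/460803 = (I*√9979)/((145/8)) - 88157/153601 = (I*√9979)/((145*(⅛))) - 88157/153601 = (I*√9979)/(145/8) - 88157/153601 = (I*√9979)*(8/145) - 88157/153601 = 8*I*√9979/145 - 88157/153601 = -88157/153601 + 8*I*√9979/145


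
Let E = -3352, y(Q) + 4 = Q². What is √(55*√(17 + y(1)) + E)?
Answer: √(-3352 + 55*√14) ≈ 56.091*I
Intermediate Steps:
y(Q) = -4 + Q²
√(55*√(17 + y(1)) + E) = √(55*√(17 + (-4 + 1²)) - 3352) = √(55*√(17 + (-4 + 1)) - 3352) = √(55*√(17 - 3) - 3352) = √(55*√14 - 3352) = √(-3352 + 55*√14)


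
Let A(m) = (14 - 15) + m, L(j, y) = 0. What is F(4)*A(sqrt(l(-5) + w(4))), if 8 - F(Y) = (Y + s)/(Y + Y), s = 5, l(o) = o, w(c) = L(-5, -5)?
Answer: -55/8 + 55*I*sqrt(5)/8 ≈ -6.875 + 15.373*I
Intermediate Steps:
w(c) = 0
A(m) = -1 + m
F(Y) = 8 - (5 + Y)/(2*Y) (F(Y) = 8 - (Y + 5)/(Y + Y) = 8 - (5 + Y)/(2*Y))
F(4)*A(sqrt(l(-5) + w(4))) = ((5/2)*(-1 + 3*4)/4)*(-1 + sqrt(-5 + 0)) = ((5/2)*(1/4)*(-1 + 12))*(-1 + sqrt(-5)) = ((5/2)*(1/4)*11)*(-1 + I*sqrt(5)) = 55*(-1 + I*sqrt(5))/8 = -55/8 + 55*I*sqrt(5)/8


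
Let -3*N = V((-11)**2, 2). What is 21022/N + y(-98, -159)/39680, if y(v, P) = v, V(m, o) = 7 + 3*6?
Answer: -250246133/99200 ≈ -2522.6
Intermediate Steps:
V(m, o) = 25 (V(m, o) = 7 + 18 = 25)
N = -25/3 (N = -1/3*25 = -25/3 ≈ -8.3333)
21022/N + y(-98, -159)/39680 = 21022/(-25/3) - 98/39680 = 21022*(-3/25) - 98*1/39680 = -63066/25 - 49/19840 = -250246133/99200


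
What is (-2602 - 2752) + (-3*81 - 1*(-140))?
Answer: -5457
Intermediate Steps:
(-2602 - 2752) + (-3*81 - 1*(-140)) = -5354 + (-243 + 140) = -5354 - 103 = -5457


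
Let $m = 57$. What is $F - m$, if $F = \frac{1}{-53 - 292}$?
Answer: $- \frac{19666}{345} \approx -57.003$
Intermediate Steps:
$F = - \frac{1}{345}$ ($F = \frac{1}{-345} = - \frac{1}{345} \approx -0.0028986$)
$F - m = - \frac{1}{345} - 57 = - \frac{19666}{345}$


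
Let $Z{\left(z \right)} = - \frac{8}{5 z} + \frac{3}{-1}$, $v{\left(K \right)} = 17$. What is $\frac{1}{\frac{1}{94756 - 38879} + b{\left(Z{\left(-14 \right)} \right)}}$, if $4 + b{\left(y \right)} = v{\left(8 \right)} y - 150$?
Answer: $- \frac{1955695}{397117804} \approx -0.0049247$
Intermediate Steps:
$Z{\left(z \right)} = -3 - \frac{8}{5 z}$ ($Z{\left(z \right)} = - 8 \frac{1}{5 z} + 3 \left(-1\right) = - \frac{8}{5 z} - 3 = -3 - \frac{8}{5 z}$)
$b{\left(y \right)} = -154 + 17 y$ ($b{\left(y \right)} = -4 + \left(17 y - 150\right) = -4 + \left(-150 + 17 y\right) = -154 + 17 y$)
$\frac{1}{\frac{1}{94756 - 38879} + b{\left(Z{\left(-14 \right)} \right)}} = \frac{1}{\frac{1}{94756 - 38879} - \left(154 - 17 \left(-3 - \frac{8}{5 \left(-14\right)}\right)\right)} = \frac{1}{\frac{1}{55877} - \left(154 - 17 \left(-3 - - \frac{4}{35}\right)\right)} = \frac{1}{\frac{1}{55877} - \left(154 - 17 \left(-3 + \frac{4}{35}\right)\right)} = \frac{1}{\frac{1}{55877} + \left(-154 + 17 \left(- \frac{101}{35}\right)\right)} = \frac{1}{\frac{1}{55877} - \frac{7107}{35}} = \frac{1}{- \frac{397117804}{1955695}} = - \frac{1955695}{397117804}$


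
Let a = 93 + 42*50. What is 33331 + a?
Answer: 35524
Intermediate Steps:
a = 2193 (a = 93 + 2100 = 2193)
33331 + a = 33331 + 2193 = 35524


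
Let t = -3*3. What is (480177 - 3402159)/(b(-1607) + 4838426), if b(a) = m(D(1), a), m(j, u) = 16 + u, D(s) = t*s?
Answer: -2921982/4836835 ≈ -0.60411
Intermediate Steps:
t = -9
D(s) = -9*s
b(a) = 16 + a
(480177 - 3402159)/(b(-1607) + 4838426) = (480177 - 3402159)/((16 - 1607) + 4838426) = -2921982/(-1591 + 4838426) = -2921982/4836835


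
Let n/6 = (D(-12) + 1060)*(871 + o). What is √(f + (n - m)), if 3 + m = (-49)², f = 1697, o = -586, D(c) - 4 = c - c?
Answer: √1818739 ≈ 1348.6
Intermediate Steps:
D(c) = 4 (D(c) = 4 + (c - c) = 4 + 0 = 4)
m = 2398 (m = -3 + (-49)² = -3 + 2401 = 2398)
n = 1819440 (n = 6*((4 + 1060)*(871 - 586)) = 6*(1064*285) = 6*303240 = 1819440)
√(f + (n - m)) = √(1697 + (1819440 - 1*2398)) = √(1697 + (1819440 - 2398)) = √(1697 + 1817042) = √1818739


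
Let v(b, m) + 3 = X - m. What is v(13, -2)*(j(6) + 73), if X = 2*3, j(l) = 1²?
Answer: 370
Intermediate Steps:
j(l) = 1
X = 6
v(b, m) = 3 - m (v(b, m) = -3 + (6 - m) = 3 - m)
v(13, -2)*(j(6) + 73) = (3 - 1*(-2))*(1 + 73) = (3 + 2)*74 = 5*74 = 370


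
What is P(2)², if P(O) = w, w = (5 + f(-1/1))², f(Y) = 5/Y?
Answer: 0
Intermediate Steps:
w = 0 (w = (5 + 5/((-1/1)))² = (5 + 5/((-1*1)))² = (5 + 5/(-1))² = (5 + 5*(-1))² = (5 - 5)² = 0² = 0)
P(O) = 0
P(2)² = 0² = 0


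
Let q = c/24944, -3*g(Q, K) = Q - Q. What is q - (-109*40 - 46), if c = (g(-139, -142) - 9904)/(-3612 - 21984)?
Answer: 175817747203/39904164 ≈ 4406.0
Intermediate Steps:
g(Q, K) = 0 (g(Q, K) = -(Q - Q)/3 = -1/3*0 = 0)
c = 2476/6399 (c = (0 - 9904)/(-3612 - 21984) = -9904/(-25596) = -9904*(-1/25596) = 2476/6399 ≈ 0.38694)
q = 619/39904164 (q = (2476/6399)/24944 = (2476/6399)*(1/24944) = 619/39904164 ≈ 1.5512e-5)
q - (-109*40 - 46) = 619/39904164 - (-109*40 - 46) = 619/39904164 - (-4360 - 46) = 619/39904164 - 1*(-4406) = 619/39904164 + 4406 = 175817747203/39904164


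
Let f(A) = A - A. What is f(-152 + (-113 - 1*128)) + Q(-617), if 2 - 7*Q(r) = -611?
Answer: 613/7 ≈ 87.571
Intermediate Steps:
Q(r) = 613/7 (Q(r) = 2/7 - 1/7*(-611) = 2/7 + 611/7 = 613/7)
f(A) = 0
f(-152 + (-113 - 1*128)) + Q(-617) = 0 + 613/7 = 613/7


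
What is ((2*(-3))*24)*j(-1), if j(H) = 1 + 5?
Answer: -864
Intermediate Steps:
j(H) = 6
((2*(-3))*24)*j(-1) = ((2*(-3))*24)*6 = -6*24*6 = -144*6 = -864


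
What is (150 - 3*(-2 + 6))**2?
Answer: 19044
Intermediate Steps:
(150 - 3*(-2 + 6))**2 = (150 - 3*4)**2 = (150 - 12)**2 = 138**2 = 19044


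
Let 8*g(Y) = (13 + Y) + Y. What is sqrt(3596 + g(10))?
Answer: sqrt(57602)/4 ≈ 60.001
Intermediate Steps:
g(Y) = 13/8 + Y/4 (g(Y) = ((13 + Y) + Y)/8 = (13 + 2*Y)/8 = 13/8 + Y/4)
sqrt(3596 + g(10)) = sqrt(3596 + (13/8 + (1/4)*10)) = sqrt(3596 + (13/8 + 5/2)) = sqrt(3596 + 33/8) = sqrt(28801/8) = sqrt(57602)/4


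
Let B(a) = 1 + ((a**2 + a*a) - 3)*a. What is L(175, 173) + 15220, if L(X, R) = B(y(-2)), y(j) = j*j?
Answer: 15337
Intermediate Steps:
y(j) = j**2
B(a) = 1 + a*(-3 + 2*a**2) (B(a) = 1 + ((a**2 + a**2) - 3)*a = 1 + (2*a**2 - 3)*a = 1 + (-3 + 2*a**2)*a = 1 + a*(-3 + 2*a**2))
L(X, R) = 117 (L(X, R) = 1 - 3*(-2)**2 + 2*((-2)**2)**3 = 1 - 3*4 + 2*4**3 = 1 - 12 + 2*64 = 1 - 12 + 128 = 117)
L(175, 173) + 15220 = 117 + 15220 = 15337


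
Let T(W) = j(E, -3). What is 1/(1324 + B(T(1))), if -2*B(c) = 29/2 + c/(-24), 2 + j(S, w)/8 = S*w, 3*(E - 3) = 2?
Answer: 12/15775 ≈ 0.00076070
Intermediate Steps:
E = 11/3 (E = 3 + (1/3)*2 = 3 + 2/3 = 11/3 ≈ 3.6667)
j(S, w) = -16 + 8*S*w (j(S, w) = -16 + 8*(S*w) = -16 + 8*S*w)
T(W) = -104 (T(W) = -16 + 8*(11/3)*(-3) = -16 - 88 = -104)
B(c) = -29/4 + c/48 (B(c) = -(29/2 + c/(-24))/2 = -(29*(1/2) + c*(-1/24))/2 = -(29/2 - c/24)/2 = -29/4 + c/48)
1/(1324 + B(T(1))) = 1/(1324 + (-29/4 + (1/48)*(-104))) = 1/(1324 + (-29/4 - 13/6)) = 1/(1324 - 113/12) = 1/(15775/12) = 12/15775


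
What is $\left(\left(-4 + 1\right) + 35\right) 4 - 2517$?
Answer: $-2389$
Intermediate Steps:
$\left(\left(-4 + 1\right) + 35\right) 4 - 2517 = \left(-3 + 35\right) 4 - 2517 = 32 \cdot 4 - 2517 = 128 - 2517 = -2389$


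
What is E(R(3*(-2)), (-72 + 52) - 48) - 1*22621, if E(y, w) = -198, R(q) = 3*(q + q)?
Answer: -22819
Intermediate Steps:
R(q) = 6*q (R(q) = 3*(2*q) = 6*q)
E(R(3*(-2)), (-72 + 52) - 48) - 1*22621 = -198 - 1*22621 = -198 - 22621 = -22819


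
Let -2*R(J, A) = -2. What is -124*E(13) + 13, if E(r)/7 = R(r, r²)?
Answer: -855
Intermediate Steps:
R(J, A) = 1 (R(J, A) = -½*(-2) = 1)
E(r) = 7 (E(r) = 7*1 = 7)
-124*E(13) + 13 = -124*7 + 13 = -868 + 13 = -855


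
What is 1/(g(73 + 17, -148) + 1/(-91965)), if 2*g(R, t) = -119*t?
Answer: 91965/809843789 ≈ 0.00011356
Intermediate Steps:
g(R, t) = -119*t/2 (g(R, t) = (-119*t)/2 = -119*t/2)
1/(g(73 + 17, -148) + 1/(-91965)) = 1/(-119/2*(-148) + 1/(-91965)) = 1/(8806 - 1/91965) = 1/(809843789/91965) = 91965/809843789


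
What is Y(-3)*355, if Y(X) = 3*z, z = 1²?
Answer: 1065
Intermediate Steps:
z = 1
Y(X) = 3 (Y(X) = 3*1 = 3)
Y(-3)*355 = 3*355 = 1065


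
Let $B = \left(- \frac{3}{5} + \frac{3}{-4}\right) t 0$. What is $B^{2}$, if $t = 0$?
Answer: $0$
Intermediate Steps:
$B = 0$ ($B = \left(- \frac{3}{5} + \frac{3}{-4}\right) 0 \cdot 0 = \left(\left(-3\right) \frac{1}{5} + 3 \left(- \frac{1}{4}\right)\right) 0 \cdot 0 = \left(- \frac{3}{5} - \frac{3}{4}\right) 0 \cdot 0 = \left(- \frac{27}{20}\right) 0 \cdot 0 = 0 \cdot 0 = 0$)
$B^{2} = 0^{2} = 0$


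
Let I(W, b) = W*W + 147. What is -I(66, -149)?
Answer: -4503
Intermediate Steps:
I(W, b) = 147 + W² (I(W, b) = W² + 147 = 147 + W²)
-I(66, -149) = -(147 + 66²) = -(147 + 4356) = -1*4503 = -4503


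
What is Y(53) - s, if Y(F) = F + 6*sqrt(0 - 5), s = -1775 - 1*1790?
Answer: 3618 + 6*I*sqrt(5) ≈ 3618.0 + 13.416*I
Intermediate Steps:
s = -3565 (s = -1775 - 1790 = -3565)
Y(F) = F + 6*I*sqrt(5) (Y(F) = F + 6*sqrt(-5) = F + 6*(I*sqrt(5)) = F + 6*I*sqrt(5))
Y(53) - s = (53 + 6*I*sqrt(5)) - 1*(-3565) = (53 + 6*I*sqrt(5)) + 3565 = 3618 + 6*I*sqrt(5)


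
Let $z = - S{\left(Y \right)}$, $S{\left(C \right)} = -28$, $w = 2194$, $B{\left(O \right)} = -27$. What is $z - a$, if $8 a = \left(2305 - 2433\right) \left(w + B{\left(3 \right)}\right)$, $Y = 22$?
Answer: $34700$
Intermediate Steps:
$z = 28$ ($z = \left(-1\right) \left(-28\right) = 28$)
$a = -34672$ ($a = \frac{\left(2305 - 2433\right) \left(2194 - 27\right)}{8} = \frac{\left(-128\right) 2167}{8} = \frac{1}{8} \left(-277376\right) = -34672$)
$z - a = 28 - -34672 = 28 + 34672 = 34700$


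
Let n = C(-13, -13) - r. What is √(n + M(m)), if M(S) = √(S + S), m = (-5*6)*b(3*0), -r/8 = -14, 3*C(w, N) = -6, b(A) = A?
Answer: I*√114 ≈ 10.677*I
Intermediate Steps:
C(w, N) = -2 (C(w, N) = (⅓)*(-6) = -2)
r = 112 (r = -8*(-14) = 112)
n = -114 (n = -2 - 1*112 = -2 - 112 = -114)
m = 0 (m = (-5*6)*(3*0) = -30*0 = 0)
M(S) = √2*√S (M(S) = √(2*S) = √2*√S)
√(n + M(m)) = √(-114 + √2*√0) = √(-114 + √2*0) = √(-114 + 0) = √(-114) = I*√114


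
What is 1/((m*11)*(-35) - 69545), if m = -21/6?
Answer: -2/136395 ≈ -1.4663e-5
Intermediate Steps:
m = -7/2 (m = -21*1/6 = -7/2 ≈ -3.5000)
1/((m*11)*(-35) - 69545) = 1/(-7/2*11*(-35) - 69545) = 1/(-77/2*(-35) - 69545) = 1/(2695/2 - 69545) = 1/(-136395/2) = -2/136395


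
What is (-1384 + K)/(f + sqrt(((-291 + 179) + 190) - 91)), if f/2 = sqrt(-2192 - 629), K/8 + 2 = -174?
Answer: 2792*I/(sqrt(13) + 2*sqrt(2821)) ≈ 25.421*I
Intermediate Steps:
K = -1408 (K = -16 + 8*(-174) = -16 - 1392 = -1408)
f = 2*I*sqrt(2821) (f = 2*sqrt(-2192 - 629) = 2*sqrt(-2821) = 2*(I*sqrt(2821)) = 2*I*sqrt(2821) ≈ 106.23*I)
(-1384 + K)/(f + sqrt(((-291 + 179) + 190) - 91)) = (-1384 - 1408)/(2*I*sqrt(2821) + sqrt(((-291 + 179) + 190) - 91)) = -2792/(2*I*sqrt(2821) + sqrt((-112 + 190) - 91)) = -2792/(2*I*sqrt(2821) + sqrt(78 - 91)) = -2792/(2*I*sqrt(2821) + sqrt(-13)) = -2792/(2*I*sqrt(2821) + I*sqrt(13)) = -2792/(I*sqrt(13) + 2*I*sqrt(2821))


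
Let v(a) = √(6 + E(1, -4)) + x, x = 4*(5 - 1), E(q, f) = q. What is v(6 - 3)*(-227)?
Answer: -3632 - 227*√7 ≈ -4232.6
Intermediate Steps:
x = 16 (x = 4*4 = 16)
v(a) = 16 + √7 (v(a) = √(6 + 1) + 16 = √7 + 16 = 16 + √7)
v(6 - 3)*(-227) = (16 + √7)*(-227) = -3632 - 227*√7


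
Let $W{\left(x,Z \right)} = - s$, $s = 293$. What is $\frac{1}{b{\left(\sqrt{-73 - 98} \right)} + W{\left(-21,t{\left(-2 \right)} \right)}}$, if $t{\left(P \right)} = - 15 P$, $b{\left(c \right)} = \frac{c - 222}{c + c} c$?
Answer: $- \frac{1616}{653035} - \frac{6 i \sqrt{19}}{653035} \approx -0.0024746 - 4.0049 \cdot 10^{-5} i$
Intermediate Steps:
$b{\left(c \right)} = -111 + \frac{c}{2}$ ($b{\left(c \right)} = \frac{-222 + c}{2 c} c = -111 + \frac{c}{2}$)
$W{\left(x,Z \right)} = -293$ ($W{\left(x,Z \right)} = \left(-1\right) 293 = -293$)
$\frac{1}{b{\left(\sqrt{-73 - 98} \right)} + W{\left(-21,t{\left(-2 \right)} \right)}} = \frac{1}{\left(-111 + \frac{\sqrt{-73 - 98}}{2}\right) - 293} = \frac{1}{\left(-111 + \frac{\sqrt{-171}}{2}\right) - 293} = \frac{1}{\left(-111 + \frac{3 i \sqrt{19}}{2}\right) - 293} = \frac{1}{-404 + \frac{3 i \sqrt{19}}{2}}$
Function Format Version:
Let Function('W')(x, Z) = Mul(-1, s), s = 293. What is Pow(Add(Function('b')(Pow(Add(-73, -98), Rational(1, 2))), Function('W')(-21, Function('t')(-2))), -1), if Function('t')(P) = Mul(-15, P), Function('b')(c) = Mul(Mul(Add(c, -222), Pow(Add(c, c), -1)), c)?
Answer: Add(Rational(-1616, 653035), Mul(Rational(-6, 653035), I, Pow(19, Rational(1, 2)))) ≈ Add(-0.0024746, Mul(-4.0049e-5, I))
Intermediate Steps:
Function('b')(c) = Add(-111, Mul(Rational(1, 2), c)) (Function('b')(c) = Mul(Mul(Add(-222, c), Pow(Mul(2, c), -1)), c) = Mul(Mul(Add(-222, c), Mul(Rational(1, 2), Pow(c, -1))), c) = Mul(Mul(Rational(1, 2), Pow(c, -1), Add(-222, c)), c) = Add(-111, Mul(Rational(1, 2), c)))
Function('W')(x, Z) = -293 (Function('W')(x, Z) = Mul(-1, 293) = -293)
Pow(Add(Function('b')(Pow(Add(-73, -98), Rational(1, 2))), Function('W')(-21, Function('t')(-2))), -1) = Pow(Add(Add(-111, Mul(Rational(1, 2), Pow(Add(-73, -98), Rational(1, 2)))), -293), -1) = Pow(Add(Add(-111, Mul(Rational(1, 2), Pow(-171, Rational(1, 2)))), -293), -1) = Pow(Add(Add(-111, Mul(Rational(1, 2), Mul(3, I, Pow(19, Rational(1, 2))))), -293), -1) = Pow(Add(Add(-111, Mul(Rational(3, 2), I, Pow(19, Rational(1, 2)))), -293), -1) = Pow(Add(-404, Mul(Rational(3, 2), I, Pow(19, Rational(1, 2)))), -1)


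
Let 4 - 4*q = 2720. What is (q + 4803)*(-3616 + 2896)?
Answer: -2969280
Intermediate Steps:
q = -679 (q = 1 - ¼*2720 = 1 - 680 = -679)
(q + 4803)*(-3616 + 2896) = (-679 + 4803)*(-3616 + 2896) = 4124*(-720) = -2969280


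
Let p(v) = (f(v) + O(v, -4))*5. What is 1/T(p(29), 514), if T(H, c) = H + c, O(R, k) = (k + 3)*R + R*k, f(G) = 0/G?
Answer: -1/211 ≈ -0.0047393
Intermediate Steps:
f(G) = 0
O(R, k) = R*k + R*(3 + k) (O(R, k) = (3 + k)*R + R*k = R*(3 + k) + R*k = R*k + R*(3 + k))
p(v) = -25*v (p(v) = (0 + v*(3 + 2*(-4)))*5 = (0 + v*(3 - 8))*5 = (0 + v*(-5))*5 = (0 - 5*v)*5 = -5*v*5 = -25*v)
1/T(p(29), 514) = 1/(-25*29 + 514) = 1/(-725 + 514) = 1/(-211) = -1/211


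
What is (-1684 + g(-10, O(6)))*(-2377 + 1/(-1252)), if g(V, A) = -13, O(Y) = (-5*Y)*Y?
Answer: 5050280485/1252 ≈ 4.0338e+6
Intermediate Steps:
O(Y) = -5*Y²
(-1684 + g(-10, O(6)))*(-2377 + 1/(-1252)) = (-1684 - 13)*(-2377 + 1/(-1252)) = -1697*(-2377 - 1/1252) = -1697*(-2976005/1252) = 5050280485/1252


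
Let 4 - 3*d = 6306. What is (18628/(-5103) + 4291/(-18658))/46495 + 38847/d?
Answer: -5607764694537172/303240693100905 ≈ -18.493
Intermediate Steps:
d = -6302/3 (d = 4/3 - 1/3*6306 = 4/3 - 2102 = -6302/3 ≈ -2100.7)
(18628/(-5103) + 4291/(-18658))/46495 + 38847/d = (18628/(-5103) + 4291/(-18658))/46495 + 38847/(-6302/3) = (18628*(-1/5103) + 4291*(-1/18658))*(1/46495) + 38847*(-3/6302) = (-18628/5103 - 4291/18658)*(1/46495) - 5067/274 = -369458197/95211774*1/46495 - 5067/274 = -369458197/4426871432130 - 5067/274 = -5607764694537172/303240693100905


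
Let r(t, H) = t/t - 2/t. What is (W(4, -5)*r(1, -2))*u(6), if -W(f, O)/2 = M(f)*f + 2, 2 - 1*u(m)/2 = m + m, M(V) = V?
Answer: -720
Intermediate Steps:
r(t, H) = 1 - 2/t
u(m) = 4 - 4*m (u(m) = 4 - 2*(m + m) = 4 - 4*m)
W(f, O) = -4 - 2*f² (W(f, O) = -2*(f*f + 2) = -2*(f² + 2) = -2*(2 + f²) = -4 - 2*f²)
(W(4, -5)*r(1, -2))*u(6) = ((-4 - 2*4²)*((-2 + 1)/1))*(4 - 4*6) = ((-4 - 2*16)*(1*(-1)))*(4 - 24) = ((-4 - 32)*(-1))*(-20) = -36*(-1)*(-20) = 36*(-20) = -720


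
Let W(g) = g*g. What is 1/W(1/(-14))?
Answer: 196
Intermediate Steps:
W(g) = g²
1/W(1/(-14)) = 1/((1/(-14))²) = 1/((-1/14)²) = 1/(1/196) = 196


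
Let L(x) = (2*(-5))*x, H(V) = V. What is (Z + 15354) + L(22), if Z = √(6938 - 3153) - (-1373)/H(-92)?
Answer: 1390955/92 + √3785 ≈ 15181.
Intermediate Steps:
L(x) = -10*x
Z = -1373/92 + √3785 (Z = √(6938 - 3153) - (-1373)/(-92) = √3785 - (-1373)*(-1)/92 = √3785 - 1*1373/92 = √3785 - 1373/92 = -1373/92 + √3785 ≈ 46.598)
(Z + 15354) + L(22) = ((-1373/92 + √3785) + 15354) - 10*22 = (1411195/92 + √3785) - 220 = 1390955/92 + √3785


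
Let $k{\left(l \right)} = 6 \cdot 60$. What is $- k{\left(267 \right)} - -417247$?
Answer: $416887$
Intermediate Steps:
$k{\left(l \right)} = 360$
$- k{\left(267 \right)} - -417247 = \left(-1\right) 360 - -417247 = -360 + 417247 = 416887$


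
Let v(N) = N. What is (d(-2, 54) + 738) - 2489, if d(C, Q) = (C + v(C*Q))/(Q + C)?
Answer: -45581/26 ≈ -1753.1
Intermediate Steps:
d(C, Q) = (C + C*Q)/(C + Q) (d(C, Q) = (C + C*Q)/(Q + C) = (C + C*Q)/(C + Q))
(d(-2, 54) + 738) - 2489 = (-2*(1 + 54)/(-2 + 54) + 738) - 2489 = (-2*55/52 + 738) - 2489 = (-2*1/52*55 + 738) - 2489 = (-55/26 + 738) - 2489 = 19133/26 - 2489 = -45581/26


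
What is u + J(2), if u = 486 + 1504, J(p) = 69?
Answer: 2059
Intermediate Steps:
u = 1990
u + J(2) = 1990 + 69 = 2059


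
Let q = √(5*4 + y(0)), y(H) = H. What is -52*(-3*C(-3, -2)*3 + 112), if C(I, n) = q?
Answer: -5824 + 936*√5 ≈ -3731.0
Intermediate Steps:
q = 2*√5 (q = √(5*4 + 0) = √(20 + 0) = √20 = 2*√5 ≈ 4.4721)
C(I, n) = 2*√5
-52*(-3*C(-3, -2)*3 + 112) = -52*(-6*√5*3 + 112) = -52*(-18*√5 + 112) = -52*(112 - 18*√5) = -5824 + 936*√5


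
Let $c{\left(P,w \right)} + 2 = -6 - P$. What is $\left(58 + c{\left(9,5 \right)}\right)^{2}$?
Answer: $1681$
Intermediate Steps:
$c{\left(P,w \right)} = -8 - P$ ($c{\left(P,w \right)} = -2 - \left(6 + P\right) = -8 - P$)
$\left(58 + c{\left(9,5 \right)}\right)^{2} = \left(58 - 17\right)^{2} = 41^{2} = 1681$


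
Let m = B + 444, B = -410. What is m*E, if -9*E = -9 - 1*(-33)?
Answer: -272/3 ≈ -90.667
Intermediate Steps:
E = -8/3 (E = -(-9 - 1*(-33))/9 = -(-9 + 33)/9 = -⅑*24 = -8/3 ≈ -2.6667)
m = 34 (m = -410 + 444 = 34)
m*E = 34*(-8/3) = -272/3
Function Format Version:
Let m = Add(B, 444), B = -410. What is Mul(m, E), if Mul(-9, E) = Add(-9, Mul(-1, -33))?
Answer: Rational(-272, 3) ≈ -90.667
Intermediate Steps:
E = Rational(-8, 3) (E = Mul(Rational(-1, 9), Add(-9, Mul(-1, -33))) = Mul(Rational(-1, 9), Add(-9, 33)) = Mul(Rational(-1, 9), 24) = Rational(-8, 3) ≈ -2.6667)
m = 34 (m = Add(-410, 444) = 34)
Mul(m, E) = Mul(34, Rational(-8, 3)) = Rational(-272, 3)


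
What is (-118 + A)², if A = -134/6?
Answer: 177241/9 ≈ 19693.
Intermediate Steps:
A = -67/3 (A = -134*⅙ = -67/3 ≈ -22.333)
(-118 + A)² = (-118 - 67/3)² = (-421/3)² = 177241/9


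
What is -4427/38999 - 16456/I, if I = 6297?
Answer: -669644363/245576703 ≈ -2.7268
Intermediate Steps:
-4427/38999 - 16456/I = -4427/38999 - 16456/6297 = -669644363/245576703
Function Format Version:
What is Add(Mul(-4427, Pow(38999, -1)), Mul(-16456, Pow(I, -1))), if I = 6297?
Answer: Rational(-669644363, 245576703) ≈ -2.7268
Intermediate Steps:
Add(Mul(-4427, Pow(38999, -1)), Mul(-16456, Pow(I, -1))) = Add(Mul(-4427, Pow(38999, -1)), Mul(-16456, Pow(6297, -1))) = Add(Mul(-4427, Rational(1, 38999)), Mul(-16456, Rational(1, 6297))) = Add(Rational(-4427, 38999), Rational(-16456, 6297)) = Rational(-669644363, 245576703)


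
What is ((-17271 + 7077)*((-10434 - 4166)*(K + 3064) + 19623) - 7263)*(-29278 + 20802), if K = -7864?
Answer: 6056912001523500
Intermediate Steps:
((-17271 + 7077)*((-10434 - 4166)*(K + 3064) + 19623) - 7263)*(-29278 + 20802) = ((-17271 + 7077)*((-10434 - 4166)*(-7864 + 3064) + 19623) - 7263)*(-29278 + 20802) = (-10194*(-14600*(-4800) + 19623) - 7263)*(-8476) = (-10194*(70080000 + 19623) - 7263)*(-8476) = (-10194*70099623 - 7263)*(-8476) = (-714595556862 - 7263)*(-8476) = -714595564125*(-8476) = 6056912001523500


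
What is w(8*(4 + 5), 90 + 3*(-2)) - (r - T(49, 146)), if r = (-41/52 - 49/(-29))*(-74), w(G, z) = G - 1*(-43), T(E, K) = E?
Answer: 173939/754 ≈ 230.69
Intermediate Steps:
w(G, z) = 43 + G (w(G, z) = G + 43 = 43 + G)
r = -50283/754 (r = (-41*1/52 - 49*(-1/29))*(-74) = (-41/52 + 49/29)*(-74) = (1359/1508)*(-74) = -50283/754 ≈ -66.688)
w(8*(4 + 5), 90 + 3*(-2)) - (r - T(49, 146)) = (43 + 8*(4 + 5)) - (-50283/754 - 1*49) = (43 + 8*9) - (-50283/754 - 49) = (43 + 72) - 1*(-87229/754) = 115 + 87229/754 = 173939/754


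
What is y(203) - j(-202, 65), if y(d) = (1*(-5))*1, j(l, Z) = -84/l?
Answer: -547/101 ≈ -5.4158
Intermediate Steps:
y(d) = -5 (y(d) = -5*1 = -5)
y(203) - j(-202, 65) = -5 - (-84)/(-202) = -5 - (-84)*(-1)/202 = -5 - 1*42/101 = -5 - 42/101 = -547/101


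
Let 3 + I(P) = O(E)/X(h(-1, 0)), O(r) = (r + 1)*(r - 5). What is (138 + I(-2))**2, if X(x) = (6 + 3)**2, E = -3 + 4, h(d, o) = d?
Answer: 119399329/6561 ≈ 18198.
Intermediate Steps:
E = 1
X(x) = 81 (X(x) = 9**2 = 81)
O(r) = (1 + r)*(-5 + r)
I(P) = -251/81 (I(P) = -3 + (-5 + 1**2 - 4*1)/81 = -3 + (-5 + 1 - 4)*(1/81) = -3 - 8*1/81 = -3 - 8/81 = -251/81)
(138 + I(-2))**2 = (138 - 251/81)**2 = (10927/81)**2 = 119399329/6561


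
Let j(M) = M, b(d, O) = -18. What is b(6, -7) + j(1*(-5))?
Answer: -23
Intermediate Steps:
b(6, -7) + j(1*(-5)) = -18 + 1*(-5) = -18 - 5 = -23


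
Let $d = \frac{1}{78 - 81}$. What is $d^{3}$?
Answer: $- \frac{1}{27} \approx -0.037037$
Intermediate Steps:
$d = - \frac{1}{3}$ ($d = \frac{1}{-3} = - \frac{1}{3} \approx -0.33333$)
$d^{3} = \left(- \frac{1}{3}\right)^{3} = - \frac{1}{27}$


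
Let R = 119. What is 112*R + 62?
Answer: 13390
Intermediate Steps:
112*R + 62 = 112*119 + 62 = 13328 + 62 = 13390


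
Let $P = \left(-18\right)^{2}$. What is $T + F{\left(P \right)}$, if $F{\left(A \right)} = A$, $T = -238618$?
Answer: $-238294$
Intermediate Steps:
$P = 324$
$T + F{\left(P \right)} = -238618 + 324 = -238294$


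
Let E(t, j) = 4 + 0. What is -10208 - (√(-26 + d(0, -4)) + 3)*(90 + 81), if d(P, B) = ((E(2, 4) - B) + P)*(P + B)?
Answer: -10721 - 171*I*√58 ≈ -10721.0 - 1302.3*I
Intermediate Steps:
E(t, j) = 4
d(P, B) = (B + P)*(4 + P - B) (d(P, B) = ((4 - B) + P)*(P + B) = (4 + P - B)*(B + P) = (B + P)*(4 + P - B))
-10208 - (√(-26 + d(0, -4)) + 3)*(90 + 81) = -10208 - (√(-26 + (0² - 1*(-4)² + 4*(-4) + 4*0)) + 3)*(90 + 81) = -10208 - (√(-26 + (0 - 1*16 - 16 + 0)) + 3)*171 = -10208 - (√(-26 + (0 - 16 - 16 + 0)) + 3)*171 = -10208 - (√(-26 - 32) + 3)*171 = -10208 - (√(-58) + 3)*171 = -10208 - (I*√58 + 3)*171 = -10208 - (3 + I*√58)*171 = -10208 - (513 + 171*I*√58) = -10208 + (-513 - 171*I*√58) = -10721 - 171*I*√58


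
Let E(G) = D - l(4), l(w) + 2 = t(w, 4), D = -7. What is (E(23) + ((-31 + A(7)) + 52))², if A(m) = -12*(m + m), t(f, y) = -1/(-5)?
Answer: 579121/25 ≈ 23165.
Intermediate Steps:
t(f, y) = ⅕ (t(f, y) = -1*(-⅕) = ⅕)
l(w) = -9/5 (l(w) = -2 + ⅕ = -9/5)
A(m) = -24*m
E(G) = -26/5 (E(G) = -7 - 1*(-9/5) = -7 + 9/5 = -26/5)
(E(23) + ((-31 + A(7)) + 52))² = (-26/5 + ((-31 - 24*7) + 52))² = (-26/5 + ((-31 - 168) + 52))² = (-26/5 + (-199 + 52))² = (-26/5 - 147)² = (-761/5)² = 579121/25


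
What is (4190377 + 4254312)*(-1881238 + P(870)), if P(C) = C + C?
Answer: -15871776086122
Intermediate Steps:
P(C) = 2*C
(4190377 + 4254312)*(-1881238 + P(870)) = (4190377 + 4254312)*(-1881238 + 2*870) = 8444689*(-1881238 + 1740) = 8444689*(-1879498) = -15871776086122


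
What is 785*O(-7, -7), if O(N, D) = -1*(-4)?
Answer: 3140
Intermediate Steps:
O(N, D) = 4
785*O(-7, -7) = 785*4 = 3140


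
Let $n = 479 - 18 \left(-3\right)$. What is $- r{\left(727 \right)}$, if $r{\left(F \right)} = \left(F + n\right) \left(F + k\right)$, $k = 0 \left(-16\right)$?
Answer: $-916020$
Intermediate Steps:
$n = 533$ ($n = 479 - -54 = 479 + 54 = 533$)
$k = 0$
$r{\left(F \right)} = F \left(533 + F\right)$ ($r{\left(F \right)} = \left(F + 533\right) \left(F + 0\right) = \left(533 + F\right) F = F \left(533 + F\right)$)
$- r{\left(727 \right)} = - 727 \left(533 + 727\right) = - 727 \cdot 1260 = \left(-1\right) 916020 = -916020$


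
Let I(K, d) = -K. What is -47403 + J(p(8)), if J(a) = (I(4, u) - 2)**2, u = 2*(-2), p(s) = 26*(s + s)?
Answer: -47367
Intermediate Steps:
p(s) = 52*s (p(s) = 26*(2*s) = 52*s)
u = -4
J(a) = 36 (J(a) = (-1*4 - 2)**2 = (-4 - 2)**2 = (-6)**2 = 36)
-47403 + J(p(8)) = -47403 + 36 = -47367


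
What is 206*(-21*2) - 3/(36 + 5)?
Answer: -354735/41 ≈ -8652.1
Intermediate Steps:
206*(-21*2) - 3/(36 + 5) = 206*(-42) - 3/41 = -8652 - 3*1/41 = -8652 - 3/41 = -354735/41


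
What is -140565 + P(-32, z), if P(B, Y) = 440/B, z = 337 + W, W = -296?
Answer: -562315/4 ≈ -1.4058e+5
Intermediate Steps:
z = 41 (z = 337 - 296 = 41)
-140565 + P(-32, z) = -140565 + 440/(-32) = -140565 + 440*(-1/32) = -140565 - 55/4 = -562315/4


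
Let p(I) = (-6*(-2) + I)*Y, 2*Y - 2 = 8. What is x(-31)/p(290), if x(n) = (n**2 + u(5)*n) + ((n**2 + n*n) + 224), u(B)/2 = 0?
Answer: 3107/1510 ≈ 2.0576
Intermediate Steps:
Y = 5 (Y = 1 + (1/2)*8 = 1 + 4 = 5)
u(B) = 0 (u(B) = 2*0 = 0)
p(I) = 60 + 5*I (p(I) = (-6*(-2) + I)*5 = (12 + I)*5 = 60 + 5*I)
x(n) = 224 + 3*n**2 (x(n) = (n**2 + 0*n) + ((n**2 + n*n) + 224) = (n**2 + 0) + ((n**2 + n**2) + 224) = n**2 + (2*n**2 + 224) = n**2 + (224 + 2*n**2) = 224 + 3*n**2)
x(-31)/p(290) = (224 + 3*(-31)**2)/(60 + 5*290) = (224 + 3*961)/(60 + 1450) = (224 + 2883)/1510 = 3107*(1/1510) = 3107/1510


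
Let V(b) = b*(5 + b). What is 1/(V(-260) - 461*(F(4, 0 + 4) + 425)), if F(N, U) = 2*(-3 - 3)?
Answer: -1/124093 ≈ -8.0585e-6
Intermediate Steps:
F(N, U) = -12 (F(N, U) = 2*(-6) = -12)
1/(V(-260) - 461*(F(4, 0 + 4) + 425)) = 1/(-260*(5 - 260) - 461*(-12 + 425)) = 1/(-260*(-255) - 461*413) = 1/(66300 - 190393) = 1/(-124093) = -1/124093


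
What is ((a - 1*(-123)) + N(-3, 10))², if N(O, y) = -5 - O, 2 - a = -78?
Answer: 40401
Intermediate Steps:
a = 80 (a = 2 - 1*(-78) = 2 + 78 = 80)
((a - 1*(-123)) + N(-3, 10))² = ((80 - 1*(-123)) + (-5 - 1*(-3)))² = ((80 + 123) + (-5 + 3))² = (203 - 2)² = 201² = 40401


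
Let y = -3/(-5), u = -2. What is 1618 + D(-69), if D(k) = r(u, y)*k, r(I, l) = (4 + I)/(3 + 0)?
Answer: 1572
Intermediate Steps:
y = 3/5 (y = -3*(-1/5) = 3/5 ≈ 0.60000)
r(I, l) = 4/3 + I/3 (r(I, l) = (4 + I)/3 = (4 + I)*(1/3) = 4/3 + I/3)
D(k) = 2*k/3 (D(k) = (4/3 + (1/3)*(-2))*k = (4/3 - 2/3)*k = 2*k/3)
1618 + D(-69) = 1618 + (2/3)*(-69) = 1618 - 46 = 1572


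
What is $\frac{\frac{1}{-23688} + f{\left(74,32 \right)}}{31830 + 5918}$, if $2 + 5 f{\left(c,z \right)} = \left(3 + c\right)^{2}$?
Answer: $\frac{140398771}{4470873120} \approx 0.031403$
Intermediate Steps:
$f{\left(c,z \right)} = - \frac{2}{5} + \frac{\left(3 + c\right)^{2}}{5}$
$\frac{\frac{1}{-23688} + f{\left(74,32 \right)}}{31830 + 5918} = \frac{\frac{1}{-23688} - \left(\frac{2}{5} - \frac{\left(3 + 74\right)^{2}}{5}\right)}{31830 + 5918} = \frac{- \frac{1}{23688} - \left(\frac{2}{5} - \frac{77^{2}}{5}\right)}{37748} = \left(- \frac{1}{23688} + \left(- \frac{2}{5} + \frac{1}{5} \cdot 5929\right)\right) \frac{1}{37748} = \left(- \frac{1}{23688} + \left(- \frac{2}{5} + \frac{5929}{5}\right)\right) \frac{1}{37748} = \left(- \frac{1}{23688} + \frac{5927}{5}\right) \frac{1}{37748} = \frac{140398771}{118440} \cdot \frac{1}{37748} = \frac{140398771}{4470873120}$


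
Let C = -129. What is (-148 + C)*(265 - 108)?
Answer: -43489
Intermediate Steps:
(-148 + C)*(265 - 108) = (-148 - 129)*(265 - 108) = -277*157 = -43489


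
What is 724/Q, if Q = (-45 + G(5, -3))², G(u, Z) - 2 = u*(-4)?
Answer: 724/3969 ≈ 0.18241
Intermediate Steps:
G(u, Z) = 2 - 4*u (G(u, Z) = 2 + u*(-4) = 2 - 4*u)
Q = 3969 (Q = (-45 + (2 - 4*5))² = (-45 + (2 - 20))² = (-45 - 18)² = (-63)² = 3969)
724/Q = 724/3969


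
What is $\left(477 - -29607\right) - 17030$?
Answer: $13054$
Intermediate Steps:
$\left(477 - -29607\right) - 17030 = \left(477 + 29607\right) - 17030 = 30084 - 17030 = 13054$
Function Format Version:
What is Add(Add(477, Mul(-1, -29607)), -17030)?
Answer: 13054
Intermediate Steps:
Add(Add(477, Mul(-1, -29607)), -17030) = Add(Add(477, 29607), -17030) = Add(30084, -17030) = 13054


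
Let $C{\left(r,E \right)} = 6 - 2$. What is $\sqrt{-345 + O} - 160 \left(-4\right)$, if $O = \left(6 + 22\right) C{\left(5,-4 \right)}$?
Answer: $640 + i \sqrt{233} \approx 640.0 + 15.264 i$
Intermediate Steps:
$C{\left(r,E \right)} = 4$ ($C{\left(r,E \right)} = 6 - 2 = 4$)
$O = 112$ ($O = \left(6 + 22\right) 4 = 28 \cdot 4 = 112$)
$\sqrt{-345 + O} - 160 \left(-4\right) = \sqrt{-345 + 112} - 160 \left(-4\right) = \sqrt{-233} - -640 = i \sqrt{233} + 640 = 640 + i \sqrt{233}$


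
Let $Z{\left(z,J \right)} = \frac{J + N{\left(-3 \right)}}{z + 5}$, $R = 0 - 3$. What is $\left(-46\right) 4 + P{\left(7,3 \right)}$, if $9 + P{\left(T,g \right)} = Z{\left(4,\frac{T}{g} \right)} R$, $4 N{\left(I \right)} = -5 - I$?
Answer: $- \frac{3485}{18} \approx -193.61$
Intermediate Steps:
$N{\left(I \right)} = - \frac{5}{4} - \frac{I}{4}$ ($N{\left(I \right)} = \frac{-5 - I}{4} = - \frac{5}{4} - \frac{I}{4}$)
$R = -3$
$Z{\left(z,J \right)} = \frac{- \frac{1}{2} + J}{5 + z}$ ($Z{\left(z,J \right)} = \frac{J - \frac{1}{2}}{z + 5} = \frac{J + \left(- \frac{5}{4} + \frac{3}{4}\right)}{5 + z} = \frac{J - \frac{1}{2}}{5 + z} = \frac{- \frac{1}{2} + J}{5 + z}$)
$P{\left(T,g \right)} = - \frac{53}{6} - \frac{T}{3 g}$ ($P{\left(T,g \right)} = -9 + \frac{- \frac{1}{2} + \frac{T}{g}}{5 + 4} \left(-3\right) = -9 + \frac{- \frac{1}{2} + \frac{T}{g}}{9} \left(-3\right) = -9 + \left(- \frac{1}{18} + \frac{T}{9 g}\right) \left(-3\right) = -9 - \left(- \frac{1}{6} + \frac{T}{3 g}\right) = - \frac{53}{6} - \frac{T}{3 g}$)
$\left(-46\right) 4 + P{\left(7,3 \right)} = \left(-46\right) 4 - \left(\frac{53}{6} + \frac{7}{3 \cdot 3}\right) = -184 - \left(\frac{53}{6} + \frac{7}{3} \cdot \frac{1}{3}\right) = -184 - \frac{173}{18} = - \frac{3485}{18}$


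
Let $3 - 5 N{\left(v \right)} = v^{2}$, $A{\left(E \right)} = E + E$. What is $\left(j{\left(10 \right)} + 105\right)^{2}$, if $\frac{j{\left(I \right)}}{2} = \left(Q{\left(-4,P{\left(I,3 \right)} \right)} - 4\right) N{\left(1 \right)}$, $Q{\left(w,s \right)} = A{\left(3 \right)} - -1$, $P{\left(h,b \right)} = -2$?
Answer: $\frac{288369}{25} \approx 11535.0$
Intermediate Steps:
$A{\left(E \right)} = 2 E$
$N{\left(v \right)} = \frac{3}{5} - \frac{v^{2}}{5}$
$Q{\left(w,s \right)} = 7$ ($Q{\left(w,s \right)} = 2 \cdot 3 - -1 = 6 + 1 = 7$)
$j{\left(I \right)} = \frac{12}{5}$ ($j{\left(I \right)} = 2 \left(7 - 4\right) \left(\frac{3}{5} - \frac{1^{2}}{5}\right) = 2 \cdot 3 \left(\frac{3}{5} - \frac{1}{5}\right) = 2 \cdot 3 \cdot \frac{2}{5} = 2 \cdot \frac{6}{5} = \frac{12}{5}$)
$\left(j{\left(10 \right)} + 105\right)^{2} = \left(\frac{12}{5} + 105\right)^{2} = \left(\frac{537}{5}\right)^{2} = \frac{288369}{25}$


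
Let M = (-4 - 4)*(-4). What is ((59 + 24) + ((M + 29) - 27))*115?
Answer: 13455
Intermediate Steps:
M = 32 (M = -8*(-4) = 32)
((59 + 24) + ((M + 29) - 27))*115 = ((59 + 24) + ((32 + 29) - 27))*115 = (83 + (61 - 27))*115 = (83 + 34)*115 = 117*115 = 13455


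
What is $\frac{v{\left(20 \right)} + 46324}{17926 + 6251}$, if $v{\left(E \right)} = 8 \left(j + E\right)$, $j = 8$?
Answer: $\frac{15516}{8059} \approx 1.9253$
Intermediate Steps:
$v{\left(E \right)} = 64 + 8 E$ ($v{\left(E \right)} = 8 \left(8 + E\right) = 64 + 8 E$)
$\frac{v{\left(20 \right)} + 46324}{17926 + 6251} = \frac{\left(64 + 8 \cdot 20\right) + 46324}{17926 + 6251} = \frac{\left(64 + 160\right) + 46324}{24177} = \left(224 + 46324\right) \frac{1}{24177} = 46548 \cdot \frac{1}{24177} = \frac{15516}{8059}$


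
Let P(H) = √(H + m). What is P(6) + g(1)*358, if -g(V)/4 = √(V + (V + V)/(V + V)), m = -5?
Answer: 1 - 1432*√2 ≈ -2024.2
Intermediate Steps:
P(H) = √(-5 + H) (P(H) = √(H - 5) = √(-5 + H))
g(V) = -4*√(1 + V) (g(V) = -4*√(V + (V + V)/(V + V)) = -4*√(V + (2*V)/((2*V))) = -4*√(V + (2*V)*(1/(2*V))) = -4*√(V + 1) = -4*√(1 + V))
P(6) + g(1)*358 = √(-5 + 6) - 4*√(1 + 1)*358 = √1 - 4*√2*358 = 1 - 1432*√2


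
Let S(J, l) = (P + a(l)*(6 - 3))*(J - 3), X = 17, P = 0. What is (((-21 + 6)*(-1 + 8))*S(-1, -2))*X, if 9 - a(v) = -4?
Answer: 278460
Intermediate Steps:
a(v) = 13 (a(v) = 9 - 1*(-4) = 9 + 4 = 13)
S(J, l) = -117 + 39*J (S(J, l) = (0 + 13*(6 - 3))*(J - 3) = (0 + 13*3)*(-3 + J) = (0 + 39)*(-3 + J) = 39*(-3 + J) = -117 + 39*J)
(((-21 + 6)*(-1 + 8))*S(-1, -2))*X = (((-21 + 6)*(-1 + 8))*(-117 + 39*(-1)))*17 = ((-15*7)*(-117 - 39))*17 = -105*(-156)*17 = 16380*17 = 278460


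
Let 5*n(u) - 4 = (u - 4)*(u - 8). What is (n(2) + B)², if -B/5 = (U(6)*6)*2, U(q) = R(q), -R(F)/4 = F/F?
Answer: 1478656/25 ≈ 59146.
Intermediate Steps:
R(F) = -4 (R(F) = -4*F/F = -4*1 = -4)
U(q) = -4
B = 240 (B = -5*(-4*6)*2 = -(-120)*2 = -5*(-48) = 240)
n(u) = ⅘ + (-8 + u)*(-4 + u)/5 (n(u) = ⅘ + ((u - 4)*(u - 8))/5 = ⅘ + ((-4 + u)*(-8 + u))/5 = ⅘ + ((-8 + u)*(-4 + u))/5 = ⅘ + (-8 + u)*(-4 + u)/5)
(n(2) + B)² = ((36/5 - 12/5*2 + (⅕)*2²) + 240)² = ((36/5 - 24/5 + (⅕)*4) + 240)² = ((36/5 - 24/5 + ⅘) + 240)² = (16/5 + 240)² = (1216/5)² = 1478656/25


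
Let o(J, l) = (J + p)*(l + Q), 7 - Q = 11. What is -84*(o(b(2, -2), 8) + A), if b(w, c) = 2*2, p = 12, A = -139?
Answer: 6300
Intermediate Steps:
Q = -4 (Q = 7 - 1*11 = 7 - 11 = -4)
b(w, c) = 4
o(J, l) = (-4 + l)*(12 + J) (o(J, l) = (J + 12)*(l - 4) = (12 + J)*(-4 + l) = (-4 + l)*(12 + J))
-84*(o(b(2, -2), 8) + A) = -84*((-48 - 4*4 + 12*8 + 4*8) - 139) = -84*((-48 - 16 + 96 + 32) - 139) = -84*(64 - 139) = -84*(-75) = 6300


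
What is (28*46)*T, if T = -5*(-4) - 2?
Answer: 23184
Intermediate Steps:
T = 18 (T = 20 - 2 = 18)
(28*46)*T = (28*46)*18 = 1288*18 = 23184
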